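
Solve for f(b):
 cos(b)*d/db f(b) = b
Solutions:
 f(b) = C1 + Integral(b/cos(b), b)


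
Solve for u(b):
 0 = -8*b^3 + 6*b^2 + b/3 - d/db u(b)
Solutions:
 u(b) = C1 - 2*b^4 + 2*b^3 + b^2/6


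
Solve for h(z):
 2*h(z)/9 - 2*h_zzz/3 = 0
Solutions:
 h(z) = C3*exp(3^(2/3)*z/3) + (C1*sin(3^(1/6)*z/2) + C2*cos(3^(1/6)*z/2))*exp(-3^(2/3)*z/6)


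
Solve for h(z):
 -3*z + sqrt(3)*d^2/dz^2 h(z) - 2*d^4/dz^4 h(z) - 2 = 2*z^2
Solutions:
 h(z) = C1 + C2*z + C3*exp(-sqrt(2)*3^(1/4)*z/2) + C4*exp(sqrt(2)*3^(1/4)*z/2) + sqrt(3)*z^4/18 + sqrt(3)*z^3/6 + z^2*(sqrt(3) + 4)/3


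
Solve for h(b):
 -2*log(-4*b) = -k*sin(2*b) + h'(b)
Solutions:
 h(b) = C1 - 2*b*log(-b) - 4*b*log(2) + 2*b - k*cos(2*b)/2


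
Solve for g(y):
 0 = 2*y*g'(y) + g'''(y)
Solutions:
 g(y) = C1 + Integral(C2*airyai(-2^(1/3)*y) + C3*airybi(-2^(1/3)*y), y)


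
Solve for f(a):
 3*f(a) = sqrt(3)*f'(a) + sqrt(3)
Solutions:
 f(a) = C1*exp(sqrt(3)*a) + sqrt(3)/3


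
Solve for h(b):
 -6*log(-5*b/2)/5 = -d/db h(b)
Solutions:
 h(b) = C1 + 6*b*log(-b)/5 + 6*b*(-1 - log(2) + log(5))/5


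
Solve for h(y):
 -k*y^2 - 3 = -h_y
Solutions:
 h(y) = C1 + k*y^3/3 + 3*y


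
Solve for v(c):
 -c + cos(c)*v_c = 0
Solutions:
 v(c) = C1 + Integral(c/cos(c), c)


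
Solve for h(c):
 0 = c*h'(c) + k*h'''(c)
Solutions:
 h(c) = C1 + Integral(C2*airyai(c*(-1/k)^(1/3)) + C3*airybi(c*(-1/k)^(1/3)), c)


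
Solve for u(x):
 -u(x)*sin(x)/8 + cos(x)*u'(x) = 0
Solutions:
 u(x) = C1/cos(x)^(1/8)


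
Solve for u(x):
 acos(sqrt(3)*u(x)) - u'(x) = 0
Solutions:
 Integral(1/acos(sqrt(3)*_y), (_y, u(x))) = C1 + x


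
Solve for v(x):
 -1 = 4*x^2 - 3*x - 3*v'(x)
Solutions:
 v(x) = C1 + 4*x^3/9 - x^2/2 + x/3


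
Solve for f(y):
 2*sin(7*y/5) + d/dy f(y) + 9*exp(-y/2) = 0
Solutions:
 f(y) = C1 + 10*cos(7*y/5)/7 + 18*exp(-y/2)


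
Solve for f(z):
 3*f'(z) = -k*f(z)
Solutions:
 f(z) = C1*exp(-k*z/3)


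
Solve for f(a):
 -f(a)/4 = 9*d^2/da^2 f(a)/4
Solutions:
 f(a) = C1*sin(a/3) + C2*cos(a/3)


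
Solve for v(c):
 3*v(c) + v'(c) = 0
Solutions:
 v(c) = C1*exp(-3*c)


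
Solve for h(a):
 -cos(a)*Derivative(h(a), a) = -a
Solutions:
 h(a) = C1 + Integral(a/cos(a), a)


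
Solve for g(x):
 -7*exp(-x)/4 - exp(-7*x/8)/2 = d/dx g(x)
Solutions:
 g(x) = C1 + 7*exp(-x)/4 + 4*exp(-7*x/8)/7


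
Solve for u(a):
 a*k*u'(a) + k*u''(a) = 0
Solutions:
 u(a) = C1 + C2*erf(sqrt(2)*a/2)


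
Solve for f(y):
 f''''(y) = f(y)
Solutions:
 f(y) = C1*exp(-y) + C2*exp(y) + C3*sin(y) + C4*cos(y)


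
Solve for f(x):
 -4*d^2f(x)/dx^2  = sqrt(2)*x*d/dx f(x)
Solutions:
 f(x) = C1 + C2*erf(2^(3/4)*x/4)


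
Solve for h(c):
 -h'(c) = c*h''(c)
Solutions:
 h(c) = C1 + C2*log(c)


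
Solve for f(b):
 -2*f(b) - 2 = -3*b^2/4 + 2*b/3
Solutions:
 f(b) = 3*b^2/8 - b/3 - 1


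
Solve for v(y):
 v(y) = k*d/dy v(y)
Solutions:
 v(y) = C1*exp(y/k)


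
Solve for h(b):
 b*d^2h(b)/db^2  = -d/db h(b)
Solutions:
 h(b) = C1 + C2*log(b)


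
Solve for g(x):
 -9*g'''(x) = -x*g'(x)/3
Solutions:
 g(x) = C1 + Integral(C2*airyai(x/3) + C3*airybi(x/3), x)


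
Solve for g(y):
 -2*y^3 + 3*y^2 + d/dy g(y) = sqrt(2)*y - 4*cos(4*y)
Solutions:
 g(y) = C1 + y^4/2 - y^3 + sqrt(2)*y^2/2 - sin(4*y)


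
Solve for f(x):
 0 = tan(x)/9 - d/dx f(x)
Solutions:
 f(x) = C1 - log(cos(x))/9


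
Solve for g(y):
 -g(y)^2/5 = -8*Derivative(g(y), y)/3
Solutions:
 g(y) = -40/(C1 + 3*y)


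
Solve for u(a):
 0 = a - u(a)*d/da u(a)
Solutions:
 u(a) = -sqrt(C1 + a^2)
 u(a) = sqrt(C1 + a^2)


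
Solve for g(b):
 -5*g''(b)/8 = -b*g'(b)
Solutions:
 g(b) = C1 + C2*erfi(2*sqrt(5)*b/5)


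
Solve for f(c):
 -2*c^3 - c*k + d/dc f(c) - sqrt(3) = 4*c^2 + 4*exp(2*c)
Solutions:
 f(c) = C1 + c^4/2 + 4*c^3/3 + c^2*k/2 + sqrt(3)*c + 2*exp(2*c)


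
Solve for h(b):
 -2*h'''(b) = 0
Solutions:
 h(b) = C1 + C2*b + C3*b^2


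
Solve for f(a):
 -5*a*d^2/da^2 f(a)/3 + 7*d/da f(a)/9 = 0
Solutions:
 f(a) = C1 + C2*a^(22/15)


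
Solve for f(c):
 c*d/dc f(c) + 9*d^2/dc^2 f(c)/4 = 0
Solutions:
 f(c) = C1 + C2*erf(sqrt(2)*c/3)


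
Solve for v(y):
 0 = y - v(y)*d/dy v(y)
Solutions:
 v(y) = -sqrt(C1 + y^2)
 v(y) = sqrt(C1 + y^2)


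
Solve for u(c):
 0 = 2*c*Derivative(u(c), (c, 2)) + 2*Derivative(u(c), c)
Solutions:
 u(c) = C1 + C2*log(c)


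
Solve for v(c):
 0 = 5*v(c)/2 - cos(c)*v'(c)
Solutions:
 v(c) = C1*(sin(c) + 1)^(5/4)/(sin(c) - 1)^(5/4)


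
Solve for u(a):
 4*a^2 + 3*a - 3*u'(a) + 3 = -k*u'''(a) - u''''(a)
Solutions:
 u(a) = C1 + C2*exp(-a*(k^2/(k^3 + sqrt(-4*k^6 + (2*k^3 - 81)^2)/2 - 81/2)^(1/3) + k + (k^3 + sqrt(-4*k^6 + (2*k^3 - 81)^2)/2 - 81/2)^(1/3))/3) + C3*exp(a*(-4*k^2/((-1 + sqrt(3)*I)*(k^3 + sqrt(-4*k^6 + (2*k^3 - 81)^2)/2 - 81/2)^(1/3)) - 2*k + (k^3 + sqrt(-4*k^6 + (2*k^3 - 81)^2)/2 - 81/2)^(1/3) - sqrt(3)*I*(k^3 + sqrt(-4*k^6 + (2*k^3 - 81)^2)/2 - 81/2)^(1/3))/6) + C4*exp(a*(4*k^2/((1 + sqrt(3)*I)*(k^3 + sqrt(-4*k^6 + (2*k^3 - 81)^2)/2 - 81/2)^(1/3)) - 2*k + (k^3 + sqrt(-4*k^6 + (2*k^3 - 81)^2)/2 - 81/2)^(1/3) + sqrt(3)*I*(k^3 + sqrt(-4*k^6 + (2*k^3 - 81)^2)/2 - 81/2)^(1/3))/6) + 4*a^3/9 + a^2/2 + 8*a*k/9 + a


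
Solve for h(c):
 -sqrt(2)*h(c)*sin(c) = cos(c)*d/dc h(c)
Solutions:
 h(c) = C1*cos(c)^(sqrt(2))


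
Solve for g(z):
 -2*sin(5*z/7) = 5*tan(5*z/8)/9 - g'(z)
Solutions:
 g(z) = C1 - 8*log(cos(5*z/8))/9 - 14*cos(5*z/7)/5


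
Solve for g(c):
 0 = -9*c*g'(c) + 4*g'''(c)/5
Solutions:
 g(c) = C1 + Integral(C2*airyai(90^(1/3)*c/2) + C3*airybi(90^(1/3)*c/2), c)


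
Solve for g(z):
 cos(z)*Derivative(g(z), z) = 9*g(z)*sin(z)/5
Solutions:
 g(z) = C1/cos(z)^(9/5)


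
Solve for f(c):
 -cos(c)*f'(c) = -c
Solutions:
 f(c) = C1 + Integral(c/cos(c), c)


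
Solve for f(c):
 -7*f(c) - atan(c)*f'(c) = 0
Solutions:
 f(c) = C1*exp(-7*Integral(1/atan(c), c))


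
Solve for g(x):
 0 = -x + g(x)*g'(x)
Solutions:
 g(x) = -sqrt(C1 + x^2)
 g(x) = sqrt(C1 + x^2)


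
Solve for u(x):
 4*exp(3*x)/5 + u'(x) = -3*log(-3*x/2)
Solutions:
 u(x) = C1 - 3*x*log(-x) + 3*x*(-log(3) + log(2) + 1) - 4*exp(3*x)/15


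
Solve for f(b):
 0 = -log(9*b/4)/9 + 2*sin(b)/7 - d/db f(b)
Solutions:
 f(b) = C1 - b*log(b)/9 - 2*b*log(3)/9 + b/9 + 2*b*log(2)/9 - 2*cos(b)/7


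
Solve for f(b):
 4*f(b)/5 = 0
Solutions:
 f(b) = 0


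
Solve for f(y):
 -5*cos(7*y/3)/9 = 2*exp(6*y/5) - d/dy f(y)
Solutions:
 f(y) = C1 + 5*exp(6*y/5)/3 + 5*sin(7*y/3)/21


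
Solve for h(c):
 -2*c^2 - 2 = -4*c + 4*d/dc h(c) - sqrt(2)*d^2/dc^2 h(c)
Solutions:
 h(c) = C1 + C2*exp(2*sqrt(2)*c) - c^3/6 - sqrt(2)*c^2/8 + c^2/2 - 5*c/8 + sqrt(2)*c/4


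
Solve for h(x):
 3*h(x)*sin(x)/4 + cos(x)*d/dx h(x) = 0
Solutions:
 h(x) = C1*cos(x)^(3/4)


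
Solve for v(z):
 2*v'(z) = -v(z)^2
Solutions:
 v(z) = 2/(C1 + z)


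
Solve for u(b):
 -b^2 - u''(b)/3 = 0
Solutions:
 u(b) = C1 + C2*b - b^4/4


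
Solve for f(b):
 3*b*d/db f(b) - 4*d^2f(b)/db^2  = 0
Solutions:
 f(b) = C1 + C2*erfi(sqrt(6)*b/4)


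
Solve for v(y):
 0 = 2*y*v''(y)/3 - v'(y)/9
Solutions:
 v(y) = C1 + C2*y^(7/6)


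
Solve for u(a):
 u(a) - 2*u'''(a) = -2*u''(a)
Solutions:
 u(a) = C1*exp(a*(-2^(1/3)*(3*sqrt(105) + 31)^(1/3) - 2*2^(2/3)/(3*sqrt(105) + 31)^(1/3) + 4)/12)*sin(2^(1/3)*sqrt(3)*a*(-(3*sqrt(105) + 31)^(1/3) + 2*2^(1/3)/(3*sqrt(105) + 31)^(1/3))/12) + C2*exp(a*(-2^(1/3)*(3*sqrt(105) + 31)^(1/3) - 2*2^(2/3)/(3*sqrt(105) + 31)^(1/3) + 4)/12)*cos(2^(1/3)*sqrt(3)*a*(-(3*sqrt(105) + 31)^(1/3) + 2*2^(1/3)/(3*sqrt(105) + 31)^(1/3))/12) + C3*exp(a*(2*2^(2/3)/(3*sqrt(105) + 31)^(1/3) + 2 + 2^(1/3)*(3*sqrt(105) + 31)^(1/3))/6)


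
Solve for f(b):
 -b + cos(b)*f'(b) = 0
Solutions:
 f(b) = C1 + Integral(b/cos(b), b)


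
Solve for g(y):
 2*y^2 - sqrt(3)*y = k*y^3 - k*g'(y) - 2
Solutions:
 g(y) = C1 + y^4/4 - 2*y^3/(3*k) + sqrt(3)*y^2/(2*k) - 2*y/k


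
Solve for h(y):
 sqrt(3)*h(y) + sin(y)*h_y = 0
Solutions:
 h(y) = C1*(cos(y) + 1)^(sqrt(3)/2)/(cos(y) - 1)^(sqrt(3)/2)


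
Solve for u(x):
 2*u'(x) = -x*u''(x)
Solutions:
 u(x) = C1 + C2/x


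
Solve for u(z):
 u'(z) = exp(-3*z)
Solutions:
 u(z) = C1 - exp(-3*z)/3


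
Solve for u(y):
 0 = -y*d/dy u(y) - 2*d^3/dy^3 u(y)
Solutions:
 u(y) = C1 + Integral(C2*airyai(-2^(2/3)*y/2) + C3*airybi(-2^(2/3)*y/2), y)


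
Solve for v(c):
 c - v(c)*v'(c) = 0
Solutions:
 v(c) = -sqrt(C1 + c^2)
 v(c) = sqrt(C1 + c^2)


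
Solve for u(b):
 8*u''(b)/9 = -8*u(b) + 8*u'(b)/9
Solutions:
 u(b) = (C1*sin(sqrt(35)*b/2) + C2*cos(sqrt(35)*b/2))*exp(b/2)


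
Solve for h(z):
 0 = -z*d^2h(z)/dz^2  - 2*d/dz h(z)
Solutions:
 h(z) = C1 + C2/z


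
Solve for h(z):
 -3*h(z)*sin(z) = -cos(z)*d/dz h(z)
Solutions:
 h(z) = C1/cos(z)^3


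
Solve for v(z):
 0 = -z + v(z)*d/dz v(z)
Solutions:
 v(z) = -sqrt(C1 + z^2)
 v(z) = sqrt(C1 + z^2)


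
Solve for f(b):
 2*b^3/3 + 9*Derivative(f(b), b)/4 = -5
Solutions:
 f(b) = C1 - 2*b^4/27 - 20*b/9


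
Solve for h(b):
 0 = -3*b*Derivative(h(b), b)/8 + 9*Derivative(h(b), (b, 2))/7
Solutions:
 h(b) = C1 + C2*erfi(sqrt(21)*b/12)


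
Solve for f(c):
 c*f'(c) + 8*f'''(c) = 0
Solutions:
 f(c) = C1 + Integral(C2*airyai(-c/2) + C3*airybi(-c/2), c)


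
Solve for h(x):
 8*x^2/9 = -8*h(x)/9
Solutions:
 h(x) = -x^2


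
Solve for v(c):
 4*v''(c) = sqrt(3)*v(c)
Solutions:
 v(c) = C1*exp(-3^(1/4)*c/2) + C2*exp(3^(1/4)*c/2)


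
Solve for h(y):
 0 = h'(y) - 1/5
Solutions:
 h(y) = C1 + y/5


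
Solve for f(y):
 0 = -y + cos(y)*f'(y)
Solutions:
 f(y) = C1 + Integral(y/cos(y), y)


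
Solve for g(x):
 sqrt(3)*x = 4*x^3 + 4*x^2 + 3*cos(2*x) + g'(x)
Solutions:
 g(x) = C1 - x^4 - 4*x^3/3 + sqrt(3)*x^2/2 - 3*sin(2*x)/2


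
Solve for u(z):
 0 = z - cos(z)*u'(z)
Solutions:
 u(z) = C1 + Integral(z/cos(z), z)


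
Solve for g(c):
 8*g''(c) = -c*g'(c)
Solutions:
 g(c) = C1 + C2*erf(c/4)


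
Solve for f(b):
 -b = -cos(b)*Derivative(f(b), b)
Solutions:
 f(b) = C1 + Integral(b/cos(b), b)


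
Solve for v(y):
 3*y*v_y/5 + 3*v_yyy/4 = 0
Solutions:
 v(y) = C1 + Integral(C2*airyai(-10^(2/3)*y/5) + C3*airybi(-10^(2/3)*y/5), y)


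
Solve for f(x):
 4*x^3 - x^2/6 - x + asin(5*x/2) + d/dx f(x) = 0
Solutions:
 f(x) = C1 - x^4 + x^3/18 + x^2/2 - x*asin(5*x/2) - sqrt(4 - 25*x^2)/5


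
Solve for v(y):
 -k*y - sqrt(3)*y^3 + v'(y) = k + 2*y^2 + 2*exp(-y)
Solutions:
 v(y) = C1 + k*y^2/2 + k*y + sqrt(3)*y^4/4 + 2*y^3/3 - 2*exp(-y)


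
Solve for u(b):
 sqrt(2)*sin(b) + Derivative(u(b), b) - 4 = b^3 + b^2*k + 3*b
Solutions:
 u(b) = C1 + b^4/4 + b^3*k/3 + 3*b^2/2 + 4*b + sqrt(2)*cos(b)


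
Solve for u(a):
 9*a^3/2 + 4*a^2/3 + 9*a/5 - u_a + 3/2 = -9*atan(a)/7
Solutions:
 u(a) = C1 + 9*a^4/8 + 4*a^3/9 + 9*a^2/10 + 9*a*atan(a)/7 + 3*a/2 - 9*log(a^2 + 1)/14


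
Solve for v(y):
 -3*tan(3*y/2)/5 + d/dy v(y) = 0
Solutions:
 v(y) = C1 - 2*log(cos(3*y/2))/5


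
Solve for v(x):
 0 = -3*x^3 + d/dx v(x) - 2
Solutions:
 v(x) = C1 + 3*x^4/4 + 2*x


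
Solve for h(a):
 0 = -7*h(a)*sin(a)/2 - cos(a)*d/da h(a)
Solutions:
 h(a) = C1*cos(a)^(7/2)


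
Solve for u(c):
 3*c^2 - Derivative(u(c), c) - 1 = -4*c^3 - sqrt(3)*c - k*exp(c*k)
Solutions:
 u(c) = C1 + c^4 + c^3 + sqrt(3)*c^2/2 - c + exp(c*k)


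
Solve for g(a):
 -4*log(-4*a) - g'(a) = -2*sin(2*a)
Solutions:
 g(a) = C1 - 4*a*log(-a) - 8*a*log(2) + 4*a - cos(2*a)


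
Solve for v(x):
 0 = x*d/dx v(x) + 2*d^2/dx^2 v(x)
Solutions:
 v(x) = C1 + C2*erf(x/2)


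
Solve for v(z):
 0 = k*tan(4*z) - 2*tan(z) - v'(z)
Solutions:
 v(z) = C1 - k*log(cos(4*z))/4 + 2*log(cos(z))


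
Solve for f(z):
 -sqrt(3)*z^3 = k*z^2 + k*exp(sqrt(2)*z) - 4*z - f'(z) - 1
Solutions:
 f(z) = C1 + k*z^3/3 + sqrt(2)*k*exp(sqrt(2)*z)/2 + sqrt(3)*z^4/4 - 2*z^2 - z


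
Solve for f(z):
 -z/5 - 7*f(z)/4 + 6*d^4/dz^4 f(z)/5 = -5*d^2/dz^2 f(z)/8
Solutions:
 f(z) = C1*exp(-sqrt(6)*z*sqrt(-25 + sqrt(14065))/24) + C2*exp(sqrt(6)*z*sqrt(-25 + sqrt(14065))/24) + C3*sin(sqrt(6)*z*sqrt(25 + sqrt(14065))/24) + C4*cos(sqrt(6)*z*sqrt(25 + sqrt(14065))/24) - 4*z/35


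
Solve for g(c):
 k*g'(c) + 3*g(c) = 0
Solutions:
 g(c) = C1*exp(-3*c/k)


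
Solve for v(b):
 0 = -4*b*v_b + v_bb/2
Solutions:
 v(b) = C1 + C2*erfi(2*b)


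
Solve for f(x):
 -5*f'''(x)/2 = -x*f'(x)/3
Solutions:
 f(x) = C1 + Integral(C2*airyai(15^(2/3)*2^(1/3)*x/15) + C3*airybi(15^(2/3)*2^(1/3)*x/15), x)


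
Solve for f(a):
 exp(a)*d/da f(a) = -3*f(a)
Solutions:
 f(a) = C1*exp(3*exp(-a))


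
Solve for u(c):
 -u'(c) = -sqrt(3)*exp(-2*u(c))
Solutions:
 u(c) = log(-sqrt(C1 + 2*sqrt(3)*c))
 u(c) = log(C1 + 2*sqrt(3)*c)/2


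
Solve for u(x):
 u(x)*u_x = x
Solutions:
 u(x) = -sqrt(C1 + x^2)
 u(x) = sqrt(C1 + x^2)


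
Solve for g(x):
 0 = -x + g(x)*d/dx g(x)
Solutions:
 g(x) = -sqrt(C1 + x^2)
 g(x) = sqrt(C1 + x^2)


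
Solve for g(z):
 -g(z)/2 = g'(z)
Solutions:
 g(z) = C1*exp(-z/2)


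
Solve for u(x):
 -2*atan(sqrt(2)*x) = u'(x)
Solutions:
 u(x) = C1 - 2*x*atan(sqrt(2)*x) + sqrt(2)*log(2*x^2 + 1)/2


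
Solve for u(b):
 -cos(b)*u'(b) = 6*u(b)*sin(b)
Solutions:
 u(b) = C1*cos(b)^6


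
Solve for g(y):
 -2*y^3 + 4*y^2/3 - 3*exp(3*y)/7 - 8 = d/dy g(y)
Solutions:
 g(y) = C1 - y^4/2 + 4*y^3/9 - 8*y - exp(3*y)/7


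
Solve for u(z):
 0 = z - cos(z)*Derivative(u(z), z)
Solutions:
 u(z) = C1 + Integral(z/cos(z), z)


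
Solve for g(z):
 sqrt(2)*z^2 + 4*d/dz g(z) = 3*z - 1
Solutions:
 g(z) = C1 - sqrt(2)*z^3/12 + 3*z^2/8 - z/4


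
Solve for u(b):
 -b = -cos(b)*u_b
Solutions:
 u(b) = C1 + Integral(b/cos(b), b)


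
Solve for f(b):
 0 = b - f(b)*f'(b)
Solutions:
 f(b) = -sqrt(C1 + b^2)
 f(b) = sqrt(C1 + b^2)


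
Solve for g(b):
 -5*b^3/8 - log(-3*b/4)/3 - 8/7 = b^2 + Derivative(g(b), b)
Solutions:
 g(b) = C1 - 5*b^4/32 - b^3/3 - b*log(-b)/3 + b*(-log(3) - 17/21 + 2*log(6)/3)


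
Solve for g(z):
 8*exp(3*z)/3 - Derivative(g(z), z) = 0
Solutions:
 g(z) = C1 + 8*exp(3*z)/9


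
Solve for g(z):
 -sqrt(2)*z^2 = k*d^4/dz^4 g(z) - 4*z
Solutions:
 g(z) = C1 + C2*z + C3*z^2 + C4*z^3 - sqrt(2)*z^6/(360*k) + z^5/(30*k)


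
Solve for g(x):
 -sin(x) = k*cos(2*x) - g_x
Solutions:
 g(x) = C1 + k*sin(2*x)/2 - cos(x)


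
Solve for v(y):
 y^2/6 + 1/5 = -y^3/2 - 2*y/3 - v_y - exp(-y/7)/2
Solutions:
 v(y) = C1 - y^4/8 - y^3/18 - y^2/3 - y/5 + 7*exp(-y/7)/2


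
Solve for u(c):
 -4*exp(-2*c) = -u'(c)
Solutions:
 u(c) = C1 - 2*exp(-2*c)


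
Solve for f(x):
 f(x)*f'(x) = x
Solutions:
 f(x) = -sqrt(C1 + x^2)
 f(x) = sqrt(C1 + x^2)


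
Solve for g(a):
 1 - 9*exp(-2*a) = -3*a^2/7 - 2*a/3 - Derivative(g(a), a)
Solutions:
 g(a) = C1 - a^3/7 - a^2/3 - a - 9*exp(-2*a)/2


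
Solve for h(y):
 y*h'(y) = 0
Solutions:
 h(y) = C1


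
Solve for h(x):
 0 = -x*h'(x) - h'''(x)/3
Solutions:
 h(x) = C1 + Integral(C2*airyai(-3^(1/3)*x) + C3*airybi(-3^(1/3)*x), x)


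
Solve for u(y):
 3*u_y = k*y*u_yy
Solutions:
 u(y) = C1 + y^(((re(k) + 3)*re(k) + im(k)^2)/(re(k)^2 + im(k)^2))*(C2*sin(3*log(y)*Abs(im(k))/(re(k)^2 + im(k)^2)) + C3*cos(3*log(y)*im(k)/(re(k)^2 + im(k)^2)))


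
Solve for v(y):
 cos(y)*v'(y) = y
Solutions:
 v(y) = C1 + Integral(y/cos(y), y)


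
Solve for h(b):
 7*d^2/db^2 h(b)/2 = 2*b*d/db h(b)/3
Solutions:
 h(b) = C1 + C2*erfi(sqrt(42)*b/21)


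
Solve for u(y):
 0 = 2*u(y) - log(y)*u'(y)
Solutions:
 u(y) = C1*exp(2*li(y))


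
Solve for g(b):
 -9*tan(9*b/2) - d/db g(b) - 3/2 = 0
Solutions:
 g(b) = C1 - 3*b/2 + 2*log(cos(9*b/2))


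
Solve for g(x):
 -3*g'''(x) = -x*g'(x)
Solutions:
 g(x) = C1 + Integral(C2*airyai(3^(2/3)*x/3) + C3*airybi(3^(2/3)*x/3), x)


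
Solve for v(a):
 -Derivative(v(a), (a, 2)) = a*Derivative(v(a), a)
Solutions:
 v(a) = C1 + C2*erf(sqrt(2)*a/2)


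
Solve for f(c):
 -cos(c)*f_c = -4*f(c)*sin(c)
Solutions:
 f(c) = C1/cos(c)^4


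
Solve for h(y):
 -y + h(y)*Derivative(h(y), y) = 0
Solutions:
 h(y) = -sqrt(C1 + y^2)
 h(y) = sqrt(C1 + y^2)


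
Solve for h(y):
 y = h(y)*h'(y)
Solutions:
 h(y) = -sqrt(C1 + y^2)
 h(y) = sqrt(C1 + y^2)


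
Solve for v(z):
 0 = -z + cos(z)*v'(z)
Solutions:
 v(z) = C1 + Integral(z/cos(z), z)


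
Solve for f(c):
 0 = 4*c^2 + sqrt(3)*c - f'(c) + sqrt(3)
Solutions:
 f(c) = C1 + 4*c^3/3 + sqrt(3)*c^2/2 + sqrt(3)*c


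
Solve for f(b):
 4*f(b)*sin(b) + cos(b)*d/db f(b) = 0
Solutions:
 f(b) = C1*cos(b)^4


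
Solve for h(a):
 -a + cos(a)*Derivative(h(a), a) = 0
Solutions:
 h(a) = C1 + Integral(a/cos(a), a)


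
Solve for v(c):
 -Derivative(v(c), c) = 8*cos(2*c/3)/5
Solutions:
 v(c) = C1 - 12*sin(2*c/3)/5


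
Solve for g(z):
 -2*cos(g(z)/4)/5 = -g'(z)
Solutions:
 -2*z/5 - 2*log(sin(g(z)/4) - 1) + 2*log(sin(g(z)/4) + 1) = C1


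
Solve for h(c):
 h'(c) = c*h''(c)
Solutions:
 h(c) = C1 + C2*c^2


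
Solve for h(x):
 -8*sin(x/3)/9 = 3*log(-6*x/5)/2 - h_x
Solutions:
 h(x) = C1 + 3*x*log(-x)/2 - 2*x*log(5) - 3*x/2 + x*log(30)/2 + x*log(6) - 8*cos(x/3)/3


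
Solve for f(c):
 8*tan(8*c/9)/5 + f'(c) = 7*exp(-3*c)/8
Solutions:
 f(c) = C1 - 9*log(tan(8*c/9)^2 + 1)/10 - 7*exp(-3*c)/24


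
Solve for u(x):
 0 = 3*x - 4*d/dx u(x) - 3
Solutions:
 u(x) = C1 + 3*x^2/8 - 3*x/4


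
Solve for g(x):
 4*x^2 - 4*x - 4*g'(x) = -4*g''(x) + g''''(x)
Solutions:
 g(x) = C1 + C2*exp(6^(1/3)*x*(2*6^(1/3)/(sqrt(33) + 9)^(1/3) + (sqrt(33) + 9)^(1/3))/6)*sin(2^(1/3)*3^(1/6)*x*(-3^(2/3)*(sqrt(33) + 9)^(1/3)/6 + 2^(1/3)/(sqrt(33) + 9)^(1/3))) + C3*exp(6^(1/3)*x*(2*6^(1/3)/(sqrt(33) + 9)^(1/3) + (sqrt(33) + 9)^(1/3))/6)*cos(2^(1/3)*3^(1/6)*x*(-3^(2/3)*(sqrt(33) + 9)^(1/3)/6 + 2^(1/3)/(sqrt(33) + 9)^(1/3))) + C4*exp(-6^(1/3)*x*(2*6^(1/3)/(sqrt(33) + 9)^(1/3) + (sqrt(33) + 9)^(1/3))/3) + x^3/3 + x^2/2 + x


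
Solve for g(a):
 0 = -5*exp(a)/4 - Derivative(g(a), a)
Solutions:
 g(a) = C1 - 5*exp(a)/4


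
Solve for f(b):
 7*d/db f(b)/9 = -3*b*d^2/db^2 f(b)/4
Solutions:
 f(b) = C1 + C2/b^(1/27)


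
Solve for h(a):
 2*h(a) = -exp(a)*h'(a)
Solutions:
 h(a) = C1*exp(2*exp(-a))


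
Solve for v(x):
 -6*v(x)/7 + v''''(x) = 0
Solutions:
 v(x) = C1*exp(-6^(1/4)*7^(3/4)*x/7) + C2*exp(6^(1/4)*7^(3/4)*x/7) + C3*sin(6^(1/4)*7^(3/4)*x/7) + C4*cos(6^(1/4)*7^(3/4)*x/7)


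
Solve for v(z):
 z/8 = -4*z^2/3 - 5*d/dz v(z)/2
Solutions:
 v(z) = C1 - 8*z^3/45 - z^2/40


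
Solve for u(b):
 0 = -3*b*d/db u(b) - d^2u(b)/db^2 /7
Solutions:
 u(b) = C1 + C2*erf(sqrt(42)*b/2)


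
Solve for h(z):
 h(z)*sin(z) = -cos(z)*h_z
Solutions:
 h(z) = C1*cos(z)


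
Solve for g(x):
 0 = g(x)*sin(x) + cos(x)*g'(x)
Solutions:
 g(x) = C1*cos(x)


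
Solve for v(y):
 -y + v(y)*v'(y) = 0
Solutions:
 v(y) = -sqrt(C1 + y^2)
 v(y) = sqrt(C1 + y^2)


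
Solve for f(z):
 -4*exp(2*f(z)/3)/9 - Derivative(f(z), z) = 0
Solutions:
 f(z) = 3*log(-sqrt(-1/(C1 - 4*z))) - 3*log(2) + 3*log(6)/2 + 3*log(3)
 f(z) = 3*log(-1/(C1 - 4*z))/2 - 3*log(2) + 3*log(6)/2 + 3*log(3)


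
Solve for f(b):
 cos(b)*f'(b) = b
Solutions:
 f(b) = C1 + Integral(b/cos(b), b)


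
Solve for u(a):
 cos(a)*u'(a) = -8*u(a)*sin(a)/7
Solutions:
 u(a) = C1*cos(a)^(8/7)


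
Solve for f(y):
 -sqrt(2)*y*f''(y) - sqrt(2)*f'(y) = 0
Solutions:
 f(y) = C1 + C2*log(y)


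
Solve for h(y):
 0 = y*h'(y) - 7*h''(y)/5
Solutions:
 h(y) = C1 + C2*erfi(sqrt(70)*y/14)


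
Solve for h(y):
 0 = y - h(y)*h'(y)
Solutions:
 h(y) = -sqrt(C1 + y^2)
 h(y) = sqrt(C1 + y^2)


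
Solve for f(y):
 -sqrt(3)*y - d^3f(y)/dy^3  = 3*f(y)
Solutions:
 f(y) = C3*exp(-3^(1/3)*y) - sqrt(3)*y/3 + (C1*sin(3^(5/6)*y/2) + C2*cos(3^(5/6)*y/2))*exp(3^(1/3)*y/2)


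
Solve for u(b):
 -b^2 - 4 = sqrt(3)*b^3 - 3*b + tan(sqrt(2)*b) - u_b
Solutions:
 u(b) = C1 + sqrt(3)*b^4/4 + b^3/3 - 3*b^2/2 + 4*b - sqrt(2)*log(cos(sqrt(2)*b))/2


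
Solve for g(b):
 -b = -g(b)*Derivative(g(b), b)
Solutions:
 g(b) = -sqrt(C1 + b^2)
 g(b) = sqrt(C1 + b^2)


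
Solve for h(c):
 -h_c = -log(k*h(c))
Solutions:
 li(k*h(c))/k = C1 + c


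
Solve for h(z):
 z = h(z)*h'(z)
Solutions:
 h(z) = -sqrt(C1 + z^2)
 h(z) = sqrt(C1 + z^2)


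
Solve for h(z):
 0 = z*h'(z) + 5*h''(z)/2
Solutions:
 h(z) = C1 + C2*erf(sqrt(5)*z/5)


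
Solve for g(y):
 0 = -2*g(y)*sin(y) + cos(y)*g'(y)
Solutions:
 g(y) = C1/cos(y)^2


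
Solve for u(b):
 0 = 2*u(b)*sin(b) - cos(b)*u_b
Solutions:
 u(b) = C1/cos(b)^2


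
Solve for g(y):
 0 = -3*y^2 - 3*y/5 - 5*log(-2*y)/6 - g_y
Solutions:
 g(y) = C1 - y^3 - 3*y^2/10 - 5*y*log(-y)/6 + 5*y*(1 - log(2))/6


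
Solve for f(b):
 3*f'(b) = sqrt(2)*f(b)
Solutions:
 f(b) = C1*exp(sqrt(2)*b/3)


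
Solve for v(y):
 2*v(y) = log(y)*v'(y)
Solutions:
 v(y) = C1*exp(2*li(y))


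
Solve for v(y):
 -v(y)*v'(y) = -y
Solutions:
 v(y) = -sqrt(C1 + y^2)
 v(y) = sqrt(C1 + y^2)


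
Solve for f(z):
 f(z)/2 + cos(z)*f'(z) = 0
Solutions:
 f(z) = C1*(sin(z) - 1)^(1/4)/(sin(z) + 1)^(1/4)


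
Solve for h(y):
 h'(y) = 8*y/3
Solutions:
 h(y) = C1 + 4*y^2/3


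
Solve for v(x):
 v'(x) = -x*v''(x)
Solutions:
 v(x) = C1 + C2*log(x)


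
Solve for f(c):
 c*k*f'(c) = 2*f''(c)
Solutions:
 f(c) = Piecewise((-sqrt(pi)*C1*erf(c*sqrt(-k)/2)/sqrt(-k) - C2, (k > 0) | (k < 0)), (-C1*c - C2, True))


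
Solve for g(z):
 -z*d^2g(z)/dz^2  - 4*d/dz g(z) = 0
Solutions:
 g(z) = C1 + C2/z^3


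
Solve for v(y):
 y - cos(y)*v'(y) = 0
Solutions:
 v(y) = C1 + Integral(y/cos(y), y)


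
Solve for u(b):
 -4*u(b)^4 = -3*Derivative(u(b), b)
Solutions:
 u(b) = (-1/(C1 + 4*b))^(1/3)
 u(b) = (-1/(C1 + 4*b))^(1/3)*(-1 - sqrt(3)*I)/2
 u(b) = (-1/(C1 + 4*b))^(1/3)*(-1 + sqrt(3)*I)/2


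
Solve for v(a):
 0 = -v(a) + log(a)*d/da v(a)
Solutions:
 v(a) = C1*exp(li(a))


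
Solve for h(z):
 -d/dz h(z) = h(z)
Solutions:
 h(z) = C1*exp(-z)


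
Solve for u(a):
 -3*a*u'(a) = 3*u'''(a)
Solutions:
 u(a) = C1 + Integral(C2*airyai(-a) + C3*airybi(-a), a)


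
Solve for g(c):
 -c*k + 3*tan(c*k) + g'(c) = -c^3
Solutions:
 g(c) = C1 - c^4/4 + c^2*k/2 - 3*Piecewise((-log(cos(c*k))/k, Ne(k, 0)), (0, True))


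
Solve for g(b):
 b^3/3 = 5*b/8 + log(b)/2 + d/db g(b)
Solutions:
 g(b) = C1 + b^4/12 - 5*b^2/16 - b*log(b)/2 + b/2


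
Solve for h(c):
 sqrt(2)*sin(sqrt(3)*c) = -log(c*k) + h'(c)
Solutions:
 h(c) = C1 + c*log(c*k) - c - sqrt(6)*cos(sqrt(3)*c)/3


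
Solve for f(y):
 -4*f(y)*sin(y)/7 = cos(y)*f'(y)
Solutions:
 f(y) = C1*cos(y)^(4/7)


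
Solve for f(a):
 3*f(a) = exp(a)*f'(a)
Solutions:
 f(a) = C1*exp(-3*exp(-a))


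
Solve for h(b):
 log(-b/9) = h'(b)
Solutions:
 h(b) = C1 + b*log(-b) + b*(-2*log(3) - 1)


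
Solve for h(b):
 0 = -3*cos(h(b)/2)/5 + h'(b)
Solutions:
 -3*b/5 - log(sin(h(b)/2) - 1) + log(sin(h(b)/2) + 1) = C1


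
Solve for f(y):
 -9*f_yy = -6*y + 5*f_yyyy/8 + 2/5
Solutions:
 f(y) = C1 + C2*y + C3*sin(6*sqrt(10)*y/5) + C4*cos(6*sqrt(10)*y/5) + y^3/9 - y^2/45


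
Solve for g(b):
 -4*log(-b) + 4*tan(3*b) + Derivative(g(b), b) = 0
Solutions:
 g(b) = C1 + 4*b*log(-b) - 4*b + 4*log(cos(3*b))/3


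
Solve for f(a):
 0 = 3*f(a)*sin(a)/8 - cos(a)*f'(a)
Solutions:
 f(a) = C1/cos(a)^(3/8)


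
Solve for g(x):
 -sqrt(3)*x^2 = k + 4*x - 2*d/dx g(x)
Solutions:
 g(x) = C1 + k*x/2 + sqrt(3)*x^3/6 + x^2


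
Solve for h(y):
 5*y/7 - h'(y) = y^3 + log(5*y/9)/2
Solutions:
 h(y) = C1 - y^4/4 + 5*y^2/14 - y*log(y)/2 - y*log(5)/2 + y/2 + y*log(3)


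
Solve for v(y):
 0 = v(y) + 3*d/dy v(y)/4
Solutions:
 v(y) = C1*exp(-4*y/3)


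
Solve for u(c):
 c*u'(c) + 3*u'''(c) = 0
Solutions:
 u(c) = C1 + Integral(C2*airyai(-3^(2/3)*c/3) + C3*airybi(-3^(2/3)*c/3), c)


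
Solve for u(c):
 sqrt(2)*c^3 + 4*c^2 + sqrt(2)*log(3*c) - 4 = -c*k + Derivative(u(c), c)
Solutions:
 u(c) = C1 + sqrt(2)*c^4/4 + 4*c^3/3 + c^2*k/2 + sqrt(2)*c*log(c) - 4*c - sqrt(2)*c + sqrt(2)*c*log(3)


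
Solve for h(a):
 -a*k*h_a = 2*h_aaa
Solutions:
 h(a) = C1 + Integral(C2*airyai(2^(2/3)*a*(-k)^(1/3)/2) + C3*airybi(2^(2/3)*a*(-k)^(1/3)/2), a)


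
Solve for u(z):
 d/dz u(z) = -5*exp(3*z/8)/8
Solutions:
 u(z) = C1 - 5*exp(3*z/8)/3


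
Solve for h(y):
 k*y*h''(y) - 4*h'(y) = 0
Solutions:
 h(y) = C1 + y^(((re(k) + 4)*re(k) + im(k)^2)/(re(k)^2 + im(k)^2))*(C2*sin(4*log(y)*Abs(im(k))/(re(k)^2 + im(k)^2)) + C3*cos(4*log(y)*im(k)/(re(k)^2 + im(k)^2)))


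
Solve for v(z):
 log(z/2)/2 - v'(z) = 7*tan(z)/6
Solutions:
 v(z) = C1 + z*log(z)/2 - z/2 - z*log(2)/2 + 7*log(cos(z))/6


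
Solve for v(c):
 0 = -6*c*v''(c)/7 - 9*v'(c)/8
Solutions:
 v(c) = C1 + C2/c^(5/16)


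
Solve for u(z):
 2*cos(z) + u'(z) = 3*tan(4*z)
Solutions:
 u(z) = C1 - 3*log(cos(4*z))/4 - 2*sin(z)


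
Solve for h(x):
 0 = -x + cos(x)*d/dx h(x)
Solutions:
 h(x) = C1 + Integral(x/cos(x), x)


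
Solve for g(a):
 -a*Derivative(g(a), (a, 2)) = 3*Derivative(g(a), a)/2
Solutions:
 g(a) = C1 + C2/sqrt(a)


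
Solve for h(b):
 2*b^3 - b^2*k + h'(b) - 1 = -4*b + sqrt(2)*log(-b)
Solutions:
 h(b) = C1 - b^4/2 + b^3*k/3 - 2*b^2 + sqrt(2)*b*log(-b) + b*(1 - sqrt(2))


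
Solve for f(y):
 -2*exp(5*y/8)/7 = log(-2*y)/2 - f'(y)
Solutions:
 f(y) = C1 + y*log(-y)/2 + y*(-1 + log(2))/2 + 16*exp(5*y/8)/35


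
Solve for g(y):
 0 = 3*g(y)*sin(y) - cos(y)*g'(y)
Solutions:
 g(y) = C1/cos(y)^3


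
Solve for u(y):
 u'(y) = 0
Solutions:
 u(y) = C1


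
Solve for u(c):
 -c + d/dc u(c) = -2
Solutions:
 u(c) = C1 + c^2/2 - 2*c


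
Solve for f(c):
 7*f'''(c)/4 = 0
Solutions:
 f(c) = C1 + C2*c + C3*c^2


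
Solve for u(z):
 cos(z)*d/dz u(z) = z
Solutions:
 u(z) = C1 + Integral(z/cos(z), z)


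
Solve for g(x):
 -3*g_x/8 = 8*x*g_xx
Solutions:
 g(x) = C1 + C2*x^(61/64)


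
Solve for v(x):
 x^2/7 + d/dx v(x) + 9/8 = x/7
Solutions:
 v(x) = C1 - x^3/21 + x^2/14 - 9*x/8


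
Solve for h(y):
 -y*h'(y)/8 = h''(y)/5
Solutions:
 h(y) = C1 + C2*erf(sqrt(5)*y/4)


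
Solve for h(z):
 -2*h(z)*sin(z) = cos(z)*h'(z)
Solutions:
 h(z) = C1*cos(z)^2


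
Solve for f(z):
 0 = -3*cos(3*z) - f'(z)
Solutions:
 f(z) = C1 - sin(3*z)


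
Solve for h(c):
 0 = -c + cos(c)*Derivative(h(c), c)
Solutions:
 h(c) = C1 + Integral(c/cos(c), c)


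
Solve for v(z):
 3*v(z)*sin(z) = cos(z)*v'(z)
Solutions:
 v(z) = C1/cos(z)^3


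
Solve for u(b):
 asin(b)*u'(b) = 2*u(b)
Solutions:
 u(b) = C1*exp(2*Integral(1/asin(b), b))


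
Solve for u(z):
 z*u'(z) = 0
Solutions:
 u(z) = C1


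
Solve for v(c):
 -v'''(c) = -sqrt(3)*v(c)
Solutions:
 v(c) = C3*exp(3^(1/6)*c) + (C1*sin(3^(2/3)*c/2) + C2*cos(3^(2/3)*c/2))*exp(-3^(1/6)*c/2)


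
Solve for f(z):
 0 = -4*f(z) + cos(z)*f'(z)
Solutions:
 f(z) = C1*(sin(z)^2 + 2*sin(z) + 1)/(sin(z)^2 - 2*sin(z) + 1)


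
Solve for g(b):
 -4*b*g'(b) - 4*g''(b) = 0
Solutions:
 g(b) = C1 + C2*erf(sqrt(2)*b/2)


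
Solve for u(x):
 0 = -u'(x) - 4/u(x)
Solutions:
 u(x) = -sqrt(C1 - 8*x)
 u(x) = sqrt(C1 - 8*x)


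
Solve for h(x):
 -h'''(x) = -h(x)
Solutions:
 h(x) = C3*exp(x) + (C1*sin(sqrt(3)*x/2) + C2*cos(sqrt(3)*x/2))*exp(-x/2)


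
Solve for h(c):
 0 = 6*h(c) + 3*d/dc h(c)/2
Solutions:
 h(c) = C1*exp(-4*c)


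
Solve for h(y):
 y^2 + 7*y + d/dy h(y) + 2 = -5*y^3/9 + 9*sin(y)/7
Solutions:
 h(y) = C1 - 5*y^4/36 - y^3/3 - 7*y^2/2 - 2*y - 9*cos(y)/7


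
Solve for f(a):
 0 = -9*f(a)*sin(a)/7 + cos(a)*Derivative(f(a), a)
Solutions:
 f(a) = C1/cos(a)^(9/7)


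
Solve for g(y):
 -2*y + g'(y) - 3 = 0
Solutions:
 g(y) = C1 + y^2 + 3*y


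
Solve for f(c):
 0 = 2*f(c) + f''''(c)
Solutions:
 f(c) = (C1*sin(2^(3/4)*c/2) + C2*cos(2^(3/4)*c/2))*exp(-2^(3/4)*c/2) + (C3*sin(2^(3/4)*c/2) + C4*cos(2^(3/4)*c/2))*exp(2^(3/4)*c/2)


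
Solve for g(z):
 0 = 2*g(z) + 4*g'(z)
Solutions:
 g(z) = C1*exp(-z/2)


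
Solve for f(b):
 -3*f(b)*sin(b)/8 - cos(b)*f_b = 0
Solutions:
 f(b) = C1*cos(b)^(3/8)


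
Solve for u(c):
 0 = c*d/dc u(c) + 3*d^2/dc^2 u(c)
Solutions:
 u(c) = C1 + C2*erf(sqrt(6)*c/6)


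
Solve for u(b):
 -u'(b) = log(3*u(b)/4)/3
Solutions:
 -3*Integral(1/(-log(_y) - log(3) + 2*log(2)), (_y, u(b))) = C1 - b


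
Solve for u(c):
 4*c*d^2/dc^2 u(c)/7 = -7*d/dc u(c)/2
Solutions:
 u(c) = C1 + C2/c^(41/8)


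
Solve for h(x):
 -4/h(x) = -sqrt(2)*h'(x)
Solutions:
 h(x) = -sqrt(C1 + 4*sqrt(2)*x)
 h(x) = sqrt(C1 + 4*sqrt(2)*x)


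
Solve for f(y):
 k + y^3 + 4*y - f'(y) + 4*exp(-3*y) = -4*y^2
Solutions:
 f(y) = C1 + k*y + y^4/4 + 4*y^3/3 + 2*y^2 - 4*exp(-3*y)/3


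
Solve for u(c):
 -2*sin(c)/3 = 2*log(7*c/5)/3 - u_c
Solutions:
 u(c) = C1 + 2*c*log(c)/3 - 2*c*log(5)/3 - 2*c/3 + 2*c*log(7)/3 - 2*cos(c)/3


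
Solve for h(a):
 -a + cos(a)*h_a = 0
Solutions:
 h(a) = C1 + Integral(a/cos(a), a)


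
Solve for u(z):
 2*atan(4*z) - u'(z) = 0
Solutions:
 u(z) = C1 + 2*z*atan(4*z) - log(16*z^2 + 1)/4


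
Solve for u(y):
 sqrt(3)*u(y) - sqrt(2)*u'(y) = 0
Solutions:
 u(y) = C1*exp(sqrt(6)*y/2)


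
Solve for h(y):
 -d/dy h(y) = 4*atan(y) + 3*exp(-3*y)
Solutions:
 h(y) = C1 - 4*y*atan(y) + 2*log(y^2 + 1) + exp(-3*y)


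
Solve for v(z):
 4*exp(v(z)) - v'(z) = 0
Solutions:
 v(z) = log(-1/(C1 + 4*z))


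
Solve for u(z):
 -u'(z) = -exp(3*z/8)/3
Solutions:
 u(z) = C1 + 8*exp(3*z/8)/9


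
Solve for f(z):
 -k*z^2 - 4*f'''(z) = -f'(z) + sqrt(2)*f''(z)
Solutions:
 f(z) = C1 + C2*exp(-sqrt(2)*z/2) + C3*exp(sqrt(2)*z/4) + k*z^3/3 + sqrt(2)*k*z^2 + 12*k*z


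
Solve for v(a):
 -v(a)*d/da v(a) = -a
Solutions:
 v(a) = -sqrt(C1 + a^2)
 v(a) = sqrt(C1 + a^2)


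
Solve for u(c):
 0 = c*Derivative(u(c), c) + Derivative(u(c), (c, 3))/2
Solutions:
 u(c) = C1 + Integral(C2*airyai(-2^(1/3)*c) + C3*airybi(-2^(1/3)*c), c)


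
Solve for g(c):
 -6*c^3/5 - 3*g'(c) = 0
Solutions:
 g(c) = C1 - c^4/10


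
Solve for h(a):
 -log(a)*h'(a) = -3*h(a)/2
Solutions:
 h(a) = C1*exp(3*li(a)/2)


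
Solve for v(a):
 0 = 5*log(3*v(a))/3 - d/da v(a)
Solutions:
 -3*Integral(1/(log(_y) + log(3)), (_y, v(a)))/5 = C1 - a


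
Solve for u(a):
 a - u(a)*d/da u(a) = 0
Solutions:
 u(a) = -sqrt(C1 + a^2)
 u(a) = sqrt(C1 + a^2)


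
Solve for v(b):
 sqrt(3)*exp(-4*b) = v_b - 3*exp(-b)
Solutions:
 v(b) = C1 - 3*exp(-b) - sqrt(3)*exp(-4*b)/4


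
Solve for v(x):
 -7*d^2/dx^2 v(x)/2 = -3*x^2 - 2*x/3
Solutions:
 v(x) = C1 + C2*x + x^4/14 + 2*x^3/63


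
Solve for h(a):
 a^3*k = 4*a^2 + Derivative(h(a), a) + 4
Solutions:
 h(a) = C1 + a^4*k/4 - 4*a^3/3 - 4*a


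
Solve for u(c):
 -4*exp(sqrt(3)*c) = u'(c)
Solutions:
 u(c) = C1 - 4*sqrt(3)*exp(sqrt(3)*c)/3


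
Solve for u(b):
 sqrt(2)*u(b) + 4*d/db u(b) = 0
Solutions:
 u(b) = C1*exp(-sqrt(2)*b/4)


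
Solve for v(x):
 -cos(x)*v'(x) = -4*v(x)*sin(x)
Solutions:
 v(x) = C1/cos(x)^4


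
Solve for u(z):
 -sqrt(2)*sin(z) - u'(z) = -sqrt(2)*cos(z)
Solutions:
 u(z) = C1 + 2*sin(z + pi/4)


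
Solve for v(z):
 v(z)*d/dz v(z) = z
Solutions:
 v(z) = -sqrt(C1 + z^2)
 v(z) = sqrt(C1 + z^2)


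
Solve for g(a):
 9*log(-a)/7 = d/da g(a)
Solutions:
 g(a) = C1 + 9*a*log(-a)/7 - 9*a/7


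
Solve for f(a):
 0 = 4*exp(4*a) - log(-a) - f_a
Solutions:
 f(a) = C1 - a*log(-a) + a + exp(4*a)


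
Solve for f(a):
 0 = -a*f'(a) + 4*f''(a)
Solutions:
 f(a) = C1 + C2*erfi(sqrt(2)*a/4)


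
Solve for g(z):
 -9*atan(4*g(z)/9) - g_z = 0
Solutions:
 Integral(1/atan(4*_y/9), (_y, g(z))) = C1 - 9*z


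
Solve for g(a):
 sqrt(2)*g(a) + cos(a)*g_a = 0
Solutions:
 g(a) = C1*(sin(a) - 1)^(sqrt(2)/2)/(sin(a) + 1)^(sqrt(2)/2)


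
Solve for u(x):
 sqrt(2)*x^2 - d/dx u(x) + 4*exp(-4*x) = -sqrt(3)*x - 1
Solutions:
 u(x) = C1 + sqrt(2)*x^3/3 + sqrt(3)*x^2/2 + x - exp(-4*x)


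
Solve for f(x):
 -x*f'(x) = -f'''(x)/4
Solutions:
 f(x) = C1 + Integral(C2*airyai(2^(2/3)*x) + C3*airybi(2^(2/3)*x), x)


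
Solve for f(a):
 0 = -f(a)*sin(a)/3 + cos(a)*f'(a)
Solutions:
 f(a) = C1/cos(a)^(1/3)


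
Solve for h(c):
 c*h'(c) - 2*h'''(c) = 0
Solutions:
 h(c) = C1 + Integral(C2*airyai(2^(2/3)*c/2) + C3*airybi(2^(2/3)*c/2), c)


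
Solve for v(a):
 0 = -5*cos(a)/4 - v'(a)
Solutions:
 v(a) = C1 - 5*sin(a)/4


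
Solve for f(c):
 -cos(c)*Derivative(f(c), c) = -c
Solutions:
 f(c) = C1 + Integral(c/cos(c), c)


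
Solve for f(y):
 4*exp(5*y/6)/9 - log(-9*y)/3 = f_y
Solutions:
 f(y) = C1 - y*log(-y)/3 + y*(1 - 2*log(3))/3 + 8*exp(5*y/6)/15


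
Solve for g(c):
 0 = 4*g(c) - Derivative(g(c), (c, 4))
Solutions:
 g(c) = C1*exp(-sqrt(2)*c) + C2*exp(sqrt(2)*c) + C3*sin(sqrt(2)*c) + C4*cos(sqrt(2)*c)


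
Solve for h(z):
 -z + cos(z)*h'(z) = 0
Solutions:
 h(z) = C1 + Integral(z/cos(z), z)


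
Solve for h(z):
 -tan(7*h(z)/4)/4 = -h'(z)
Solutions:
 h(z) = -4*asin(C1*exp(7*z/16))/7 + 4*pi/7
 h(z) = 4*asin(C1*exp(7*z/16))/7


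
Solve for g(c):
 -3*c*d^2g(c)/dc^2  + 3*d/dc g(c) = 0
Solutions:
 g(c) = C1 + C2*c^2


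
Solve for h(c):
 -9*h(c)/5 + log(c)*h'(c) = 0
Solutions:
 h(c) = C1*exp(9*li(c)/5)


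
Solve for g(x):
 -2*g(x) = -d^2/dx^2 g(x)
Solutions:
 g(x) = C1*exp(-sqrt(2)*x) + C2*exp(sqrt(2)*x)


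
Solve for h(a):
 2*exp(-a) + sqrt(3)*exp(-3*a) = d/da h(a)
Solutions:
 h(a) = C1 - 2*exp(-a) - sqrt(3)*exp(-3*a)/3


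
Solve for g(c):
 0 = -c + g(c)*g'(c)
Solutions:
 g(c) = -sqrt(C1 + c^2)
 g(c) = sqrt(C1 + c^2)


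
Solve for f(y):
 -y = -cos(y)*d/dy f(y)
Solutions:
 f(y) = C1 + Integral(y/cos(y), y)


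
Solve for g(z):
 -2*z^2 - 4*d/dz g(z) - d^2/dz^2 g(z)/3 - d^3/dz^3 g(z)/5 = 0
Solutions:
 g(z) = C1 - z^3/6 + z^2/24 + 31*z/720 + (C2*sin(sqrt(695)*z/6) + C3*cos(sqrt(695)*z/6))*exp(-5*z/6)


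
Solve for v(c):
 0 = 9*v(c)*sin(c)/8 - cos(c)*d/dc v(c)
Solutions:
 v(c) = C1/cos(c)^(9/8)


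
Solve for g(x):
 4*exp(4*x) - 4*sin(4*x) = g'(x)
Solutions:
 g(x) = C1 + exp(4*x) + cos(4*x)


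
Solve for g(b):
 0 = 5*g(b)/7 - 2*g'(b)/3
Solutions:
 g(b) = C1*exp(15*b/14)


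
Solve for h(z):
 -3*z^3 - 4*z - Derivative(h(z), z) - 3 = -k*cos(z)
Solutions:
 h(z) = C1 + k*sin(z) - 3*z^4/4 - 2*z^2 - 3*z


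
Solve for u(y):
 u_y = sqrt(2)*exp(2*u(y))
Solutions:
 u(y) = log(-sqrt(-1/(C1 + sqrt(2)*y))) - log(2)/2
 u(y) = log(-1/(C1 + sqrt(2)*y))/2 - log(2)/2


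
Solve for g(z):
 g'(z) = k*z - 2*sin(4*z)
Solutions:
 g(z) = C1 + k*z^2/2 + cos(4*z)/2


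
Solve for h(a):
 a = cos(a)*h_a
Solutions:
 h(a) = C1 + Integral(a/cos(a), a)


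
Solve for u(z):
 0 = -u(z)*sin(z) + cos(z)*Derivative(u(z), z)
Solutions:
 u(z) = C1/cos(z)


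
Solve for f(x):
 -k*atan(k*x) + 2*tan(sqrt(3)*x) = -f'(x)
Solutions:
 f(x) = C1 + k*Piecewise((x*atan(k*x) - log(k^2*x^2 + 1)/(2*k), Ne(k, 0)), (0, True)) + 2*sqrt(3)*log(cos(sqrt(3)*x))/3


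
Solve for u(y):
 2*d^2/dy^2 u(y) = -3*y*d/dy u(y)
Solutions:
 u(y) = C1 + C2*erf(sqrt(3)*y/2)


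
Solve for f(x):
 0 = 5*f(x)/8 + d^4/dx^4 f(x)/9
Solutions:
 f(x) = (C1*sin(2^(3/4)*sqrt(3)*5^(1/4)*x/4) + C2*cos(2^(3/4)*sqrt(3)*5^(1/4)*x/4))*exp(-2^(3/4)*sqrt(3)*5^(1/4)*x/4) + (C3*sin(2^(3/4)*sqrt(3)*5^(1/4)*x/4) + C4*cos(2^(3/4)*sqrt(3)*5^(1/4)*x/4))*exp(2^(3/4)*sqrt(3)*5^(1/4)*x/4)


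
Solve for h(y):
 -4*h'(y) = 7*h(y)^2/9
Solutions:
 h(y) = 36/(C1 + 7*y)


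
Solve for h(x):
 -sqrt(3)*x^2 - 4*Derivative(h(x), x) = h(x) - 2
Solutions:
 h(x) = C1*exp(-x/4) - sqrt(3)*x^2 + 8*sqrt(3)*x - 32*sqrt(3) + 2


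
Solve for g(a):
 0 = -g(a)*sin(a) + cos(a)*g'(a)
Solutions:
 g(a) = C1/cos(a)


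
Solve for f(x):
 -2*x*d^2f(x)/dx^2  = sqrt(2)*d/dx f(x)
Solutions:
 f(x) = C1 + C2*x^(1 - sqrt(2)/2)


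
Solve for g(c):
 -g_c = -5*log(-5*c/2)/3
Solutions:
 g(c) = C1 + 5*c*log(-c)/3 + 5*c*(-1 - log(2) + log(5))/3


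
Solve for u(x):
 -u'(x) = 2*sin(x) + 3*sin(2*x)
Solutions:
 u(x) = C1 - 3*sin(x)^2 + 2*cos(x)


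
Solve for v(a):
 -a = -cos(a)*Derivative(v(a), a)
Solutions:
 v(a) = C1 + Integral(a/cos(a), a)


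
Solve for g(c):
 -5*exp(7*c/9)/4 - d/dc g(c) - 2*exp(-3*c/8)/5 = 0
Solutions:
 g(c) = C1 - 45*exp(7*c/9)/28 + 16*exp(-3*c/8)/15


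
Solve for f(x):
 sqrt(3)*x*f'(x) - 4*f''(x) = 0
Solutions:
 f(x) = C1 + C2*erfi(sqrt(2)*3^(1/4)*x/4)


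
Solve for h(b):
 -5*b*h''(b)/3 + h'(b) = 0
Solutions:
 h(b) = C1 + C2*b^(8/5)


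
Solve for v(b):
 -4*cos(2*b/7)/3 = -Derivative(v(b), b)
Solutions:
 v(b) = C1 + 14*sin(2*b/7)/3


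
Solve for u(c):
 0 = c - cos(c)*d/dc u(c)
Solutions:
 u(c) = C1 + Integral(c/cos(c), c)


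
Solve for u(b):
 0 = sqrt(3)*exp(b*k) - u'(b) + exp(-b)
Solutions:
 u(b) = C1 - exp(-b) + sqrt(3)*exp(b*k)/k


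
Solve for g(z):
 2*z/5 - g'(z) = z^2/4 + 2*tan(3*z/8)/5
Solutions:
 g(z) = C1 - z^3/12 + z^2/5 + 16*log(cos(3*z/8))/15


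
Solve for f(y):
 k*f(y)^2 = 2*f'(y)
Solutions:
 f(y) = -2/(C1 + k*y)


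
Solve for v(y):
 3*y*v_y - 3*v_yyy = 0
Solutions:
 v(y) = C1 + Integral(C2*airyai(y) + C3*airybi(y), y)


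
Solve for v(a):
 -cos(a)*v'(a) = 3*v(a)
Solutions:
 v(a) = C1*(sin(a) - 1)^(3/2)/(sin(a) + 1)^(3/2)


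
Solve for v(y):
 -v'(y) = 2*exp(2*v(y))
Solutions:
 v(y) = log(-sqrt(-1/(C1 - 2*y))) - log(2)/2
 v(y) = log(-1/(C1 - 2*y))/2 - log(2)/2


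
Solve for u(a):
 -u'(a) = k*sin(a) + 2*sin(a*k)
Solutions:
 u(a) = C1 + k*cos(a) + 2*cos(a*k)/k


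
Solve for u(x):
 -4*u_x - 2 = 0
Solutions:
 u(x) = C1 - x/2


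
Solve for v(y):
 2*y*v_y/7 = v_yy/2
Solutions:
 v(y) = C1 + C2*erfi(sqrt(14)*y/7)


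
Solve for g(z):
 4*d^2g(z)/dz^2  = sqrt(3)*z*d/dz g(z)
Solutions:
 g(z) = C1 + C2*erfi(sqrt(2)*3^(1/4)*z/4)


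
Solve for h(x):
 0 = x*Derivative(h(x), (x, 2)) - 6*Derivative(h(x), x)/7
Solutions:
 h(x) = C1 + C2*x^(13/7)


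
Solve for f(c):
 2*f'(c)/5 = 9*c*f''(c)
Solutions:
 f(c) = C1 + C2*c^(47/45)


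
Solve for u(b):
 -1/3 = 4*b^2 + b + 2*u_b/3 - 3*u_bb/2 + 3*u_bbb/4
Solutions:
 u(b) = C1 + C2*exp(2*b/3) + C3*exp(4*b/3) - 2*b^3 - 57*b^2/4 - 409*b/8


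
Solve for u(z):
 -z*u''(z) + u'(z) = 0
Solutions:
 u(z) = C1 + C2*z^2


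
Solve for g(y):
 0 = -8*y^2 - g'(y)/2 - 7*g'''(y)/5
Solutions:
 g(y) = C1 + C2*sin(sqrt(70)*y/14) + C3*cos(sqrt(70)*y/14) - 16*y^3/3 + 448*y/5


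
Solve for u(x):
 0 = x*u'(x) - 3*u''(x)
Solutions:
 u(x) = C1 + C2*erfi(sqrt(6)*x/6)


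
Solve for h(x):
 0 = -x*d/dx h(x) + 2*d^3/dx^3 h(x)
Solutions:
 h(x) = C1 + Integral(C2*airyai(2^(2/3)*x/2) + C3*airybi(2^(2/3)*x/2), x)


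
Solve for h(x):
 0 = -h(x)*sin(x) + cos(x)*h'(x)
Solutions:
 h(x) = C1/cos(x)


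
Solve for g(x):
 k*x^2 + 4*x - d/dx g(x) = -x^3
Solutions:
 g(x) = C1 + k*x^3/3 + x^4/4 + 2*x^2


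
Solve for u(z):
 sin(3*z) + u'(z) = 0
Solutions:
 u(z) = C1 + cos(3*z)/3


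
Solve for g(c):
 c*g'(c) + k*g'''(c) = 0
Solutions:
 g(c) = C1 + Integral(C2*airyai(c*(-1/k)^(1/3)) + C3*airybi(c*(-1/k)^(1/3)), c)
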